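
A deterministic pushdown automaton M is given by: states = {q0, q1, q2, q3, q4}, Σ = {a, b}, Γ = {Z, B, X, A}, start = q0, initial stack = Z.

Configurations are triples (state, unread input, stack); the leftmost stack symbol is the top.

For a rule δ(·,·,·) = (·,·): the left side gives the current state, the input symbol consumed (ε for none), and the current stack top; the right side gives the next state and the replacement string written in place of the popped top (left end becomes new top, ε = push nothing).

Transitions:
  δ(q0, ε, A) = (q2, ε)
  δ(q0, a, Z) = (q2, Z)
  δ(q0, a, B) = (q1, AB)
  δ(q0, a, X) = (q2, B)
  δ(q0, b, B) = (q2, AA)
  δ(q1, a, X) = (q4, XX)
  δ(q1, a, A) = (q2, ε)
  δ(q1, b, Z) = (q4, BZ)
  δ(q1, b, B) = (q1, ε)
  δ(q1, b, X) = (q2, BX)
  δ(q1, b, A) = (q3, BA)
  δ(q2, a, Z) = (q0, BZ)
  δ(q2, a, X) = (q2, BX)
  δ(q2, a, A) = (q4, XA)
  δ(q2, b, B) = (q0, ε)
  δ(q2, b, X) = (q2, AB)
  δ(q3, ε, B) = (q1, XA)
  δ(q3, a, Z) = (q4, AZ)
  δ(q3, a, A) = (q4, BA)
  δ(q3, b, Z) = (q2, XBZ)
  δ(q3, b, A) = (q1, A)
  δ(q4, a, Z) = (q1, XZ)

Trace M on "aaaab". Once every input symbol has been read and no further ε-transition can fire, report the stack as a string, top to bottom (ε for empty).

Z

(q0, aaaab, Z) ⊢ (q2, aaab, Z) ⊢ (q0, aab, BZ) ⊢ (q1, ab, ABZ) ⊢ (q2, b, BZ) ⊢ (q0, ε, Z)
All input consumed in state q0 with stack Z.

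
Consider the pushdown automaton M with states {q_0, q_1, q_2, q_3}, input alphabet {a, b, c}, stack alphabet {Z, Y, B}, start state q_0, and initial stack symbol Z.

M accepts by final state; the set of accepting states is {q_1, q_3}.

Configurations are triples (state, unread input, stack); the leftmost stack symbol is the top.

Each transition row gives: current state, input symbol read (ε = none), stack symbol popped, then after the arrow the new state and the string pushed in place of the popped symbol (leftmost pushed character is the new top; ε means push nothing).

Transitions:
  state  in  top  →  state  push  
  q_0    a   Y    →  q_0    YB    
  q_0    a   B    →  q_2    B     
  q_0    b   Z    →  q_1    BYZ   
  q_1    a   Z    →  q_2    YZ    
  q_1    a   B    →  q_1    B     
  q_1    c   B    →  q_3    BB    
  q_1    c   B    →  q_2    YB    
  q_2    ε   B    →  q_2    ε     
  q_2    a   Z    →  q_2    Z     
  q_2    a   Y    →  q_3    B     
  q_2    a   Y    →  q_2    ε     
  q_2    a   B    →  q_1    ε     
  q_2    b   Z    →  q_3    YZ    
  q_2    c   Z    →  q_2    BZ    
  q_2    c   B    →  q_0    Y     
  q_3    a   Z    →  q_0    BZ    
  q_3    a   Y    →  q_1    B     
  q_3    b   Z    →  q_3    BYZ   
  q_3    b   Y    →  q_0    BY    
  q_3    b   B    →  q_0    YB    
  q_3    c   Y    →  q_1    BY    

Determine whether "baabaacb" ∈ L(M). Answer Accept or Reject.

No computation consumes all input and reaches a final state.

Reject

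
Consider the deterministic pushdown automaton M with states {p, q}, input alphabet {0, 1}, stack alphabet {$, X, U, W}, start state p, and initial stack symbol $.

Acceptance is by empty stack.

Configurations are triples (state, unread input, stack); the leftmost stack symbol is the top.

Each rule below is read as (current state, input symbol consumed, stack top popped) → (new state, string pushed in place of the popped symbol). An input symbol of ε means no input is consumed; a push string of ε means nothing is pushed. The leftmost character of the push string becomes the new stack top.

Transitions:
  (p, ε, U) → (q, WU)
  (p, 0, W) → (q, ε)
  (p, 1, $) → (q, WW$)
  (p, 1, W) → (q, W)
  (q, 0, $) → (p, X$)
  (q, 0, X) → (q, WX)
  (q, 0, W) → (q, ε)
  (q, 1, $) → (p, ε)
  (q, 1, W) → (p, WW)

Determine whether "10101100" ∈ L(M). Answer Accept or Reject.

(p, 10101100, $) ⊢ (q, 0101100, WW$) ⊢ (q, 101100, W$) ⊢ (p, 01100, WW$) ⊢ (q, 1100, W$) ⊢ (p, 100, WW$) ⊢ (q, 00, WW$) ⊢ (q, 0, W$) ⊢ (q, ε, $)
All input consumed; stack is $, not empty, and no further ε-move applies.

Reject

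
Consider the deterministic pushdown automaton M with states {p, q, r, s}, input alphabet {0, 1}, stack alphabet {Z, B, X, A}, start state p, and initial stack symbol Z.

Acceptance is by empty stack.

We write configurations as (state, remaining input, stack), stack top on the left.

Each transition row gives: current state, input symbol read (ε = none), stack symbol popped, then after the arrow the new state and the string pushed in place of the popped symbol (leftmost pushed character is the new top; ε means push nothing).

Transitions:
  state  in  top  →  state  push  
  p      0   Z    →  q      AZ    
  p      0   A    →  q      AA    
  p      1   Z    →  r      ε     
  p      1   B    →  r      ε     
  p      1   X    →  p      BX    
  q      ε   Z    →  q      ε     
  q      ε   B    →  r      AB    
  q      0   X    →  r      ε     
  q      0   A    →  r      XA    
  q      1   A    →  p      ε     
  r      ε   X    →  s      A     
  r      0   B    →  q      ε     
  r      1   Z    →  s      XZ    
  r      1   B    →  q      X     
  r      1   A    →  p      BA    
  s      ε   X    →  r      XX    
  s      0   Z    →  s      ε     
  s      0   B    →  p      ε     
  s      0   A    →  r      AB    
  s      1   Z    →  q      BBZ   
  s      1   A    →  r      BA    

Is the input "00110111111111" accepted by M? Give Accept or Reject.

Reject

(p, 00110111111111, Z)
  read 0, top Z: go to q, push AZ → (q, 0110111111111, AZ)
  read 0, top A: go to r, push XA → (r, 110111111111, XAZ)
  ε-move, top X: go to s, push A → (s, 110111111111, AAZ)
  read 1, top A: go to r, push BA → (r, 10111111111, BAAZ)
  read 1, top B: go to q, push X → (q, 0111111111, XAAZ)
  read 0, top X: go to r, push ε → (r, 111111111, AAZ)
  read 1, top A: go to p, push BA → (p, 11111111, BAAZ)
  read 1, top B: go to r, push ε → (r, 1111111, AAZ)
  read 1, top A: go to p, push BA → (p, 111111, BAAZ)
  read 1, top B: go to r, push ε → (r, 11111, AAZ)
  read 1, top A: go to p, push BA → (p, 1111, BAAZ)
  read 1, top B: go to r, push ε → (r, 111, AAZ)
  read 1, top A: go to p, push BA → (p, 11, BAAZ)
  read 1, top B: go to r, push ε → (r, 1, AAZ)
  read 1, top A: go to p, push BA → (p, ε, BAAZ)
All input consumed; stack is BAAZ, not empty, and no further ε-move applies.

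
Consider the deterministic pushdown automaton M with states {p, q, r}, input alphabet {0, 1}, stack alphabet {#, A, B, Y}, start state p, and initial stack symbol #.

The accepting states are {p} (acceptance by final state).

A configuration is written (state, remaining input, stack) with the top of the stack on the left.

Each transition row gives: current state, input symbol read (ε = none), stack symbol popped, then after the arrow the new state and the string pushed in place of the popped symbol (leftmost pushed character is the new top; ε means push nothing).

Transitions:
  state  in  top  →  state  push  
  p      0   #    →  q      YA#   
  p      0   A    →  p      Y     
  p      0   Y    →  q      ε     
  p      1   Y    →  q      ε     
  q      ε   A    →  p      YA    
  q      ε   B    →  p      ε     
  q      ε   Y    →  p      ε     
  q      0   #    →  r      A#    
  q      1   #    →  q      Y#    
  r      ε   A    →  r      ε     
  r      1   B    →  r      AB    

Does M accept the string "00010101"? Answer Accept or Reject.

Reject

(p, 00010101, #)
  read 0, top #: go to q, push YA# → (q, 0010101, YA#)
  ε-move, top Y: go to p, push ε → (p, 0010101, A#)
  read 0, top A: go to p, push Y → (p, 010101, Y#)
  read 0, top Y: go to q, push ε → (q, 10101, #)
  read 1, top #: go to q, push Y# → (q, 0101, Y#)
  ε-move, top Y: go to p, push ε → (p, 0101, #)
  read 0, top #: go to q, push YA# → (q, 101, YA#)
  ε-move, top Y: go to p, push ε → (p, 101, A#)
No transition applies at (p, 101, A#); input not fully consumed.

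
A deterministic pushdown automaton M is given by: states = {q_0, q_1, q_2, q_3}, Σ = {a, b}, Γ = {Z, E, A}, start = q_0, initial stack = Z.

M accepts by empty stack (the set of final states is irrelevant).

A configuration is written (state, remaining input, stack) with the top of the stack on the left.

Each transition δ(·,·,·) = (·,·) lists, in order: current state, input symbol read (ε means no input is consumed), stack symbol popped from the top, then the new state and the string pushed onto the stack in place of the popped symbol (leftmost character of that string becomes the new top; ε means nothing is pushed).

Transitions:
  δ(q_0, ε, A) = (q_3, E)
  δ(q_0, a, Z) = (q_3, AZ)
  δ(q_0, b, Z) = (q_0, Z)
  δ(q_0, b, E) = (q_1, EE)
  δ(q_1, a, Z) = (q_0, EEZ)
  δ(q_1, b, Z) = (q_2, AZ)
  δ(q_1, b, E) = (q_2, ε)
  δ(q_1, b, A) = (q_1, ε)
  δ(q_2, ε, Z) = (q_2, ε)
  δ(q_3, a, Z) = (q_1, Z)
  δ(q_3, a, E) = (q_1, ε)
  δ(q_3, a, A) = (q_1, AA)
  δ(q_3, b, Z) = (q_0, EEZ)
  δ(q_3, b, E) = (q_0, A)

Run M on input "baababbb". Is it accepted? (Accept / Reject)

(q_0, baababbb, Z)
  read b, top Z: go to q_0, push Z → (q_0, aababbb, Z)
  read a, top Z: go to q_3, push AZ → (q_3, ababbb, AZ)
  read a, top A: go to q_1, push AA → (q_1, babbb, AAZ)
  read b, top A: go to q_1, push ε → (q_1, abbb, AZ)
No transition applies at (q_1, abbb, AZ); input not fully consumed.

Reject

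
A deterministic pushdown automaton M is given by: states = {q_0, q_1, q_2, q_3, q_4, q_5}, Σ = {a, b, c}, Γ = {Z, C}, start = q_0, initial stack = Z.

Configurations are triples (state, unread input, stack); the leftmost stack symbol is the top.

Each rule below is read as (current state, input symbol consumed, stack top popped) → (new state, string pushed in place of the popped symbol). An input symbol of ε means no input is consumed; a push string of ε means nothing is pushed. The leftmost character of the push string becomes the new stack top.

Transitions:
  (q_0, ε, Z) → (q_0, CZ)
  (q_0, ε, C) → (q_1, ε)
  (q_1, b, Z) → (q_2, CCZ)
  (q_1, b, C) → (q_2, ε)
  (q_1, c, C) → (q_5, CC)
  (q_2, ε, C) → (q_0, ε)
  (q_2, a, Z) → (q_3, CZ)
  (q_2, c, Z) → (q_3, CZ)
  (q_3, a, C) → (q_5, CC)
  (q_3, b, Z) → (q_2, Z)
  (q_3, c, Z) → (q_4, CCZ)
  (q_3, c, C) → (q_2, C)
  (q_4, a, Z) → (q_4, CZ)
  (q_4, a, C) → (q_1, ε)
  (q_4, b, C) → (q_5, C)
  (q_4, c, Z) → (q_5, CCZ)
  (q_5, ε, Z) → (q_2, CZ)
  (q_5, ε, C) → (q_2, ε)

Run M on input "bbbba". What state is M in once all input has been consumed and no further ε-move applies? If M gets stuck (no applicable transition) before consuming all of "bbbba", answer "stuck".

stuck

(q_0, bbbba, Z)
  ε-move, top Z: go to q_0, push CZ → (q_0, bbbba, CZ)
  ε-move, top C: go to q_1, push ε → (q_1, bbbba, Z)
  read b, top Z: go to q_2, push CCZ → (q_2, bbba, CCZ)
  ε-move, top C: go to q_0, push ε → (q_0, bbba, CZ)
  ε-move, top C: go to q_1, push ε → (q_1, bbba, Z)
  read b, top Z: go to q_2, push CCZ → (q_2, bba, CCZ)
  ε-move, top C: go to q_0, push ε → (q_0, bba, CZ)
  ε-move, top C: go to q_1, push ε → (q_1, bba, Z)
  read b, top Z: go to q_2, push CCZ → (q_2, ba, CCZ)
  ε-move, top C: go to q_0, push ε → (q_0, ba, CZ)
  ε-move, top C: go to q_1, push ε → (q_1, ba, Z)
  read b, top Z: go to q_2, push CCZ → (q_2, a, CCZ)
  ε-move, top C: go to q_0, push ε → (q_0, a, CZ)
  ε-move, top C: go to q_1, push ε → (q_1, a, Z)
No transition for (q_1, a, top Z); M blocks with input a remaining.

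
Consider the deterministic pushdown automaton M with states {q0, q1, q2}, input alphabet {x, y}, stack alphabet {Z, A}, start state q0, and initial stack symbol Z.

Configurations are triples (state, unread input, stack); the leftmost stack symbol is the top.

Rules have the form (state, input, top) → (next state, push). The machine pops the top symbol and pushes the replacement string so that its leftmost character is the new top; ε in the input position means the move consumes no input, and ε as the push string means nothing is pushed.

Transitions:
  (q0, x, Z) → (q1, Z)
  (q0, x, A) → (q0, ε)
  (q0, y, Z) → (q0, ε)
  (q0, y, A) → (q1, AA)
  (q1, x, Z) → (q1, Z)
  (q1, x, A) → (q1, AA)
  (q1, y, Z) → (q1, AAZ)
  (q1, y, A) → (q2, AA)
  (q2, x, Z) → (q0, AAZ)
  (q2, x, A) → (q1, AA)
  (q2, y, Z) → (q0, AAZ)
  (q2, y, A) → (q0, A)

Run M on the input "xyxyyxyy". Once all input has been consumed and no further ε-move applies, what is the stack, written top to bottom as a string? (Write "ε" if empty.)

AAAAAZ

(q0, xyxyyxyy, Z)
  read x, top Z: go to q1, push Z → (q1, yxyyxyy, Z)
  read y, top Z: go to q1, push AAZ → (q1, xyyxyy, AAZ)
  read x, top A: go to q1, push AA → (q1, yyxyy, AAAZ)
  read y, top A: go to q2, push AA → (q2, yxyy, AAAAZ)
  read y, top A: go to q0, push A → (q0, xyy, AAAAZ)
  read x, top A: go to q0, push ε → (q0, yy, AAAZ)
  read y, top A: go to q1, push AA → (q1, y, AAAAZ)
  read y, top A: go to q2, push AA → (q2, ε, AAAAAZ)
All input consumed in state q2 with stack AAAAAZ.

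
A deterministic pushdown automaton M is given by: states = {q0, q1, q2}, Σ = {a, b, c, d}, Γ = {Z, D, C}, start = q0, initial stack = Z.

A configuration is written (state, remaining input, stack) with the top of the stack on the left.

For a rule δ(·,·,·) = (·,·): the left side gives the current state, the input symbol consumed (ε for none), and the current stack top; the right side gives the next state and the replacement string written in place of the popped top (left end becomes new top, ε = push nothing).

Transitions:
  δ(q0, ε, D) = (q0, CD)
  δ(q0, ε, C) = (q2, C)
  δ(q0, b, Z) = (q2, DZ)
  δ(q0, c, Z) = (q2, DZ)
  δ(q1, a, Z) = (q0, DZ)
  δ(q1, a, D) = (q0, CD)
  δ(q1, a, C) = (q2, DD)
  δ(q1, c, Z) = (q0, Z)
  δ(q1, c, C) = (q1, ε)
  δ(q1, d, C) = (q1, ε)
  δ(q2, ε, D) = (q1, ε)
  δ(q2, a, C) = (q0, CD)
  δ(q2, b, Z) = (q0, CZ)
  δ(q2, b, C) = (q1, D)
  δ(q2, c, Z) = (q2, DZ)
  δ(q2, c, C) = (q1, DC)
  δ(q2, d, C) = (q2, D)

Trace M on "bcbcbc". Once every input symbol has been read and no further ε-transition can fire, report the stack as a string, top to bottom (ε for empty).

(q0, bcbcbc, Z)
  read b, top Z: go to q2, push DZ → (q2, cbcbc, DZ)
  ε-move, top D: go to q1, push ε → (q1, cbcbc, Z)
  read c, top Z: go to q0, push Z → (q0, bcbc, Z)
  read b, top Z: go to q2, push DZ → (q2, cbc, DZ)
  ε-move, top D: go to q1, push ε → (q1, cbc, Z)
  read c, top Z: go to q0, push Z → (q0, bc, Z)
  read b, top Z: go to q2, push DZ → (q2, c, DZ)
  ε-move, top D: go to q1, push ε → (q1, c, Z)
  read c, top Z: go to q0, push Z → (q0, ε, Z)
All input consumed in state q0 with stack Z.

Z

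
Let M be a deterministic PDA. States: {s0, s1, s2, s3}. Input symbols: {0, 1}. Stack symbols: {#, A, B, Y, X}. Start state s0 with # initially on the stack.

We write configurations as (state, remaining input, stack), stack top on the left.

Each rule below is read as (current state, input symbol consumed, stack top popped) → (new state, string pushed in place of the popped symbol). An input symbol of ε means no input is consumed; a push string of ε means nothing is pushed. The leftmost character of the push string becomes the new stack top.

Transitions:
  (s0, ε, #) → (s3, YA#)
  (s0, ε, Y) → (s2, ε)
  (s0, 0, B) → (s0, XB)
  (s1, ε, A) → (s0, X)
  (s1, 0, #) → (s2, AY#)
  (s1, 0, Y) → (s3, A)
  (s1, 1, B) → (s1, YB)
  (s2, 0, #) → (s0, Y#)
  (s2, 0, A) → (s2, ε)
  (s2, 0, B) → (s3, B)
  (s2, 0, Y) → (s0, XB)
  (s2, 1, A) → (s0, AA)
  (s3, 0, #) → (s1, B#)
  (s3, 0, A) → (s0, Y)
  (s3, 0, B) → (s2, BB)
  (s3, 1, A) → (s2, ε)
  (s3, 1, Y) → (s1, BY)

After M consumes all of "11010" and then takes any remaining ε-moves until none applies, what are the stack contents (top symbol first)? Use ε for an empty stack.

(s0, 11010, #)
  ε-move, top #: go to s3, push YA# → (s3, 11010, YA#)
  read 1, top Y: go to s1, push BY → (s1, 1010, BYA#)
  read 1, top B: go to s1, push YB → (s1, 010, YBYA#)
  read 0, top Y: go to s3, push A → (s3, 10, ABYA#)
  read 1, top A: go to s2, push ε → (s2, 0, BYA#)
  read 0, top B: go to s3, push B → (s3, ε, BYA#)
All input consumed in state s3 with stack BYA#.

BYA#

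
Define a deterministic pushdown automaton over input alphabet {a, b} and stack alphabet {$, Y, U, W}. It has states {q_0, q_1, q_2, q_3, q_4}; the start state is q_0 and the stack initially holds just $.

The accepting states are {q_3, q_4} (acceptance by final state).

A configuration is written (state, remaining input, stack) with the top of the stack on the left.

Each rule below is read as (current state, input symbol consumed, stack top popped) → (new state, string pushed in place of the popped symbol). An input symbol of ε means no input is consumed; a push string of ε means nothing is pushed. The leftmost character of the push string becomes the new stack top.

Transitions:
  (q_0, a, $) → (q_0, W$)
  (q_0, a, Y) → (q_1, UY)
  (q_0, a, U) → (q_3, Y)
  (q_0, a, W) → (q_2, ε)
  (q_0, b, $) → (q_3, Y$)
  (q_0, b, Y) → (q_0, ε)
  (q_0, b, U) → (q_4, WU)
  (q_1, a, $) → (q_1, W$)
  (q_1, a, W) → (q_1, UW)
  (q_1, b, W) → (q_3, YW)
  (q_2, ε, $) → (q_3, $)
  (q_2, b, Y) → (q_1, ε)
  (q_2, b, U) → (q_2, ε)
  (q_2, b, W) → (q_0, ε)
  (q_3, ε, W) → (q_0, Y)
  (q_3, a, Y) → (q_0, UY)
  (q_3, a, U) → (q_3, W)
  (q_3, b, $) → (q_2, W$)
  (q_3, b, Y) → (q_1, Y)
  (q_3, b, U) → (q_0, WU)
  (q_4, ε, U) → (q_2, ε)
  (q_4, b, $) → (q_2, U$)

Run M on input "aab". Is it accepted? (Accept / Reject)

Reject

(q_0, aab, $)
  read a, top $: go to q_0, push W$ → (q_0, ab, W$)
  read a, top W: go to q_2, push ε → (q_2, b, $)
  ε-move, top $: go to q_3, push $ → (q_3, b, $)
  read b, top $: go to q_2, push W$ → (q_2, ε, W$)
All input consumed; state q_2 ∉ F and no further ε-move applies.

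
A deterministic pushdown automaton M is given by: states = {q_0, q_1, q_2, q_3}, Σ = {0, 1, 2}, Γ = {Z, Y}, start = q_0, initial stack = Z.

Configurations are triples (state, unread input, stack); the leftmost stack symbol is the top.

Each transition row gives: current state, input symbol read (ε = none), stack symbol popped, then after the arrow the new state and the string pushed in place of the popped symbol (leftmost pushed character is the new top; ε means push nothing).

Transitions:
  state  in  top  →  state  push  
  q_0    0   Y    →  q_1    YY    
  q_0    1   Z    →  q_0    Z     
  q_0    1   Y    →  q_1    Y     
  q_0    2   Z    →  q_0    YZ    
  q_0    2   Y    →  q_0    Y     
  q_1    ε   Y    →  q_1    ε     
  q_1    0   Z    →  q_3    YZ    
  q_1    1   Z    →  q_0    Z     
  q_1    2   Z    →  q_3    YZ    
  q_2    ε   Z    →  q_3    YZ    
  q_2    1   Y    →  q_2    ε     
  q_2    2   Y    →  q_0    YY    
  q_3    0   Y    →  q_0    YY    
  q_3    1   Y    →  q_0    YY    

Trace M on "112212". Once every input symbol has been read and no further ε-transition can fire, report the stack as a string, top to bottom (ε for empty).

(q_0, 112212, Z)
  read 1, top Z: go to q_0, push Z → (q_0, 12212, Z)
  read 1, top Z: go to q_0, push Z → (q_0, 2212, Z)
  read 2, top Z: go to q_0, push YZ → (q_0, 212, YZ)
  read 2, top Y: go to q_0, push Y → (q_0, 12, YZ)
  read 1, top Y: go to q_1, push Y → (q_1, 2, YZ)
  ε-move, top Y: go to q_1, push ε → (q_1, 2, Z)
  read 2, top Z: go to q_3, push YZ → (q_3, ε, YZ)
All input consumed in state q_3 with stack YZ.

YZ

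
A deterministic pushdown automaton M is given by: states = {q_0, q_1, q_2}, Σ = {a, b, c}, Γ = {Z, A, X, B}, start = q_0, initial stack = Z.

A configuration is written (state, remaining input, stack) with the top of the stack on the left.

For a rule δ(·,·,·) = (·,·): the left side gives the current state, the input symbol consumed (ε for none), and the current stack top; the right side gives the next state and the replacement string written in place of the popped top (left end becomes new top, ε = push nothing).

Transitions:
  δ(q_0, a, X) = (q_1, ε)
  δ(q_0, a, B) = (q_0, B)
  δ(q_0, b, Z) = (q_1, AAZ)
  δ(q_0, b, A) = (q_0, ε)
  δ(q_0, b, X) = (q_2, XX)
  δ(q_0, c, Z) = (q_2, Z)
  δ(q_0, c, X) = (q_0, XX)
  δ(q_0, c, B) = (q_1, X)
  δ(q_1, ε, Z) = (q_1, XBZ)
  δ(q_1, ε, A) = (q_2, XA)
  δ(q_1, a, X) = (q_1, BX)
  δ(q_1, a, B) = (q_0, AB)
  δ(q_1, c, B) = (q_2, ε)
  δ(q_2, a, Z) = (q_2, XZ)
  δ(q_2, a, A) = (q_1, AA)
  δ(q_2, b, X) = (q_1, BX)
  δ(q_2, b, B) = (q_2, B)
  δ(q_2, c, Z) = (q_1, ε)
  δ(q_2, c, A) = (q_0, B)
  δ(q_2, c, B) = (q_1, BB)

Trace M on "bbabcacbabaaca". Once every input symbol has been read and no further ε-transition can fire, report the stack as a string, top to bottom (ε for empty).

(q_0, bbabcacbabaaca, Z) ⊢ (q_1, babcacbabaaca, AAZ) ⊢ (q_2, babcacbabaaca, XAAZ) ⊢ (q_1, abcacbabaaca, BXAAZ) ⊢ (q_0, bcacbabaaca, ABXAAZ) ⊢ (q_0, cacbabaaca, BXAAZ) ⊢ (q_1, acbabaaca, XXAAZ) ⊢ (q_1, cbabaaca, BXXAAZ) ⊢ (q_2, babaaca, XXAAZ) ⊢ (q_1, abaaca, BXXAAZ) ⊢ (q_0, baaca, ABXXAAZ) ⊢ (q_0, aaca, BXXAAZ) ⊢ (q_0, aca, BXXAAZ) ⊢ (q_0, ca, BXXAAZ) ⊢ (q_1, a, XXXAAZ) ⊢ (q_1, ε, BXXXAAZ)
All input consumed in state q_1 with stack BXXXAAZ.

BXXXAAZ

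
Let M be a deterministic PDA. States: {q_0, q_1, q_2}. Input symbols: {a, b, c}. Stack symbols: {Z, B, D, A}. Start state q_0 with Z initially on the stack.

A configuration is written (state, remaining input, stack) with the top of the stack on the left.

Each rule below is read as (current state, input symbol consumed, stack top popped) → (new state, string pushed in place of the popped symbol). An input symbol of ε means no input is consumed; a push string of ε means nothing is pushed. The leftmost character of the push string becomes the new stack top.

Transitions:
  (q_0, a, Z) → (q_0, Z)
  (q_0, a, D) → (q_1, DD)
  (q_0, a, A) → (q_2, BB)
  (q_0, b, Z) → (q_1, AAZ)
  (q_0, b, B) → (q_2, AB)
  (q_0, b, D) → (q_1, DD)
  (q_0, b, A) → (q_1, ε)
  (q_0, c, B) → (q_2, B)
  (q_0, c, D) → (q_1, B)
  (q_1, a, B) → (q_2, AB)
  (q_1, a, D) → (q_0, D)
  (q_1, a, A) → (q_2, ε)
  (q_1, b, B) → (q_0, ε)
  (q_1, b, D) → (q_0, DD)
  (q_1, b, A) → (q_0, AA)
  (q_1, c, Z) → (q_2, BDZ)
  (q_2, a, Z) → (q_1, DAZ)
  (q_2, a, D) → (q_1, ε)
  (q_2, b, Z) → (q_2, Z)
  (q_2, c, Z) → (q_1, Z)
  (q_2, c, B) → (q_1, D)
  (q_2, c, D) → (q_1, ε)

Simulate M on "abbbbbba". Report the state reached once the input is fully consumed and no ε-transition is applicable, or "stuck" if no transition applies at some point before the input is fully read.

(q_0, abbbbbba, Z)
  read a, top Z: go to q_0, push Z → (q_0, bbbbbba, Z)
  read b, top Z: go to q_1, push AAZ → (q_1, bbbbba, AAZ)
  read b, top A: go to q_0, push AA → (q_0, bbbba, AAAZ)
  read b, top A: go to q_1, push ε → (q_1, bbba, AAZ)
  read b, top A: go to q_0, push AA → (q_0, bba, AAAZ)
  read b, top A: go to q_1, push ε → (q_1, ba, AAZ)
  read b, top A: go to q_0, push AA → (q_0, a, AAAZ)
  read a, top A: go to q_2, push BB → (q_2, ε, BBAAZ)
All input consumed; M is in state q_2.

q_2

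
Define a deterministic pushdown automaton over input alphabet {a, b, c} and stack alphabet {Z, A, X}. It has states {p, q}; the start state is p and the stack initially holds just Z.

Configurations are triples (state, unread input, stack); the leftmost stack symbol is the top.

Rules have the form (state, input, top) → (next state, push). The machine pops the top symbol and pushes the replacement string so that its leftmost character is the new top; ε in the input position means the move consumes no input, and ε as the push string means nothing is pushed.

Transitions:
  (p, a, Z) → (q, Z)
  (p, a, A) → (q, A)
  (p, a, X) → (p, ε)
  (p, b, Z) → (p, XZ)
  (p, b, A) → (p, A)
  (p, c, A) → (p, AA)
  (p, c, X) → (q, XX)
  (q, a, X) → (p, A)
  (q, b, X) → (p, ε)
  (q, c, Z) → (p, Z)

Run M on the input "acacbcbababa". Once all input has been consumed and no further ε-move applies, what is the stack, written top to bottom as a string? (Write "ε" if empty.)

(p, acacbcbababa, Z) ⊢ (q, cacbcbababa, Z) ⊢ (p, acbcbababa, Z) ⊢ (q, cbcbababa, Z) ⊢ (p, bcbababa, Z) ⊢ (p, cbababa, XZ) ⊢ (q, bababa, XXZ) ⊢ (p, ababa, XZ) ⊢ (p, baba, Z) ⊢ (p, aba, XZ) ⊢ (p, ba, Z) ⊢ (p, a, XZ) ⊢ (p, ε, Z)
All input consumed in state p with stack Z.

Z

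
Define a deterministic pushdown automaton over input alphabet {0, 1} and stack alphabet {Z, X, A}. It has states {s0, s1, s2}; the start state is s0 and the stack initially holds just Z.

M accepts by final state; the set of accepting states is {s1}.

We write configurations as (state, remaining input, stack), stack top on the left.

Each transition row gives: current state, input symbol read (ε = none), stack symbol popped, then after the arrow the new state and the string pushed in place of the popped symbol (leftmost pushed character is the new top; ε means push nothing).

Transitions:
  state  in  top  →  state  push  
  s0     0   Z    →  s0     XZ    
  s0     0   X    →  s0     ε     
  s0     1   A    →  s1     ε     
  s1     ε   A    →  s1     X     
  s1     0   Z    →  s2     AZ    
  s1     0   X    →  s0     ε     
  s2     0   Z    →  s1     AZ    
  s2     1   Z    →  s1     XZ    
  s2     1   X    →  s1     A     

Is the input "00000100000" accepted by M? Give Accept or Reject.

Reject

(s0, 00000100000, Z)
  read 0, top Z: go to s0, push XZ → (s0, 0000100000, XZ)
  read 0, top X: go to s0, push ε → (s0, 000100000, Z)
  read 0, top Z: go to s0, push XZ → (s0, 00100000, XZ)
  read 0, top X: go to s0, push ε → (s0, 0100000, Z)
  read 0, top Z: go to s0, push XZ → (s0, 100000, XZ)
No transition applies at (s0, 100000, XZ); input not fully consumed.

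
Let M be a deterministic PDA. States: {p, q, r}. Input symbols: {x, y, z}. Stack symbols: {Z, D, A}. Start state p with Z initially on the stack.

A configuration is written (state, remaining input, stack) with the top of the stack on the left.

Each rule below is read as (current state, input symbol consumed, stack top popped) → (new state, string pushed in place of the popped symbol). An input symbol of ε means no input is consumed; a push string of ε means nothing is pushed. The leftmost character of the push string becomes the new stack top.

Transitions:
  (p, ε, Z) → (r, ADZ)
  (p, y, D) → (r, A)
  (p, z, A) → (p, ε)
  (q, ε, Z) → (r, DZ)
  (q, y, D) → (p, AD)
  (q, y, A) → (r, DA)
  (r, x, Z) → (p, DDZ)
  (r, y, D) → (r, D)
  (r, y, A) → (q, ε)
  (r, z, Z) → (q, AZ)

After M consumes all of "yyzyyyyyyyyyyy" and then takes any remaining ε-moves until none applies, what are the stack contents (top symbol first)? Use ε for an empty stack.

(p, yyzyyyyyyyyyyy, Z)
  ε-move, top Z: go to r, push ADZ → (r, yyzyyyyyyyyyyy, ADZ)
  read y, top A: go to q, push ε → (q, yzyyyyyyyyyyy, DZ)
  read y, top D: go to p, push AD → (p, zyyyyyyyyyyy, ADZ)
  read z, top A: go to p, push ε → (p, yyyyyyyyyyy, DZ)
  read y, top D: go to r, push A → (r, yyyyyyyyyy, AZ)
  read y, top A: go to q, push ε → (q, yyyyyyyyy, Z)
  ε-move, top Z: go to r, push DZ → (r, yyyyyyyyy, DZ)
  read y, top D: go to r, push D → (r, yyyyyyyy, DZ)
  read y, top D: go to r, push D → (r, yyyyyyy, DZ)
  read y, top D: go to r, push D → (r, yyyyyy, DZ)
  read y, top D: go to r, push D → (r, yyyyy, DZ)
  read y, top D: go to r, push D → (r, yyyy, DZ)
  read y, top D: go to r, push D → (r, yyy, DZ)
  read y, top D: go to r, push D → (r, yy, DZ)
  read y, top D: go to r, push D → (r, y, DZ)
  read y, top D: go to r, push D → (r, ε, DZ)
All input consumed in state r with stack DZ.

DZ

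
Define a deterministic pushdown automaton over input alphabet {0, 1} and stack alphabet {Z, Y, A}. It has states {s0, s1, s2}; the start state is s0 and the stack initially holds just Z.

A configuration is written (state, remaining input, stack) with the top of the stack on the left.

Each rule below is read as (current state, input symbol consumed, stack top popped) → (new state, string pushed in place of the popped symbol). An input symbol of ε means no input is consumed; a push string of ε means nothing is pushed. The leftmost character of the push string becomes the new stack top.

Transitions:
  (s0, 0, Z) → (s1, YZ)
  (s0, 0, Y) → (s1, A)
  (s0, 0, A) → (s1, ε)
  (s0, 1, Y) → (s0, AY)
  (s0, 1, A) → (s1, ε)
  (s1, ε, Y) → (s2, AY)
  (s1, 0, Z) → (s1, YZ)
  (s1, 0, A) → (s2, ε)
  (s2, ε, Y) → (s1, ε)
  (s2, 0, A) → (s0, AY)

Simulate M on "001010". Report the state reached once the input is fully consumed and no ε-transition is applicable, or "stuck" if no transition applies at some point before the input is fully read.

(s0, 001010, Z)
  read 0, top Z: go to s1, push YZ → (s1, 01010, YZ)
  ε-move, top Y: go to s2, push AY → (s2, 01010, AYZ)
  read 0, top A: go to s0, push AY → (s0, 1010, AYYZ)
  read 1, top A: go to s1, push ε → (s1, 010, YYZ)
  ε-move, top Y: go to s2, push AY → (s2, 010, AYYZ)
  read 0, top A: go to s0, push AY → (s0, 10, AYYYZ)
  read 1, top A: go to s1, push ε → (s1, 0, YYYZ)
  ε-move, top Y: go to s2, push AY → (s2, 0, AYYYZ)
  read 0, top A: go to s0, push AY → (s0, ε, AYYYYZ)
All input consumed; M is in state s0.

s0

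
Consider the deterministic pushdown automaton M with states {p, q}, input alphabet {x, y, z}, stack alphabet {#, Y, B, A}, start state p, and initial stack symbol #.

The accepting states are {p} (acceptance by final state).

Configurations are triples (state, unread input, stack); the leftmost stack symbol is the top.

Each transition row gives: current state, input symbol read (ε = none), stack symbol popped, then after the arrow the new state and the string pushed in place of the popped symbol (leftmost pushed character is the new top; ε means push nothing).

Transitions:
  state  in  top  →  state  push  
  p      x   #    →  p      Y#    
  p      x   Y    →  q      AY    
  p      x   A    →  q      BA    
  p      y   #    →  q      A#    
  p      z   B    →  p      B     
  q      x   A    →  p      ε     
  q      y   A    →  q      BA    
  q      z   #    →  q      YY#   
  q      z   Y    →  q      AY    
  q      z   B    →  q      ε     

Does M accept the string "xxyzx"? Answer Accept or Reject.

(p, xxyzx, #)
  read x, top #: go to p, push Y# → (p, xyzx, Y#)
  read x, top Y: go to q, push AY → (q, yzx, AY#)
  read y, top A: go to q, push BA → (q, zx, BAY#)
  read z, top B: go to q, push ε → (q, x, AY#)
  read x, top A: go to p, push ε → (p, ε, Y#)
All input consumed; state p ∈ F.

Accept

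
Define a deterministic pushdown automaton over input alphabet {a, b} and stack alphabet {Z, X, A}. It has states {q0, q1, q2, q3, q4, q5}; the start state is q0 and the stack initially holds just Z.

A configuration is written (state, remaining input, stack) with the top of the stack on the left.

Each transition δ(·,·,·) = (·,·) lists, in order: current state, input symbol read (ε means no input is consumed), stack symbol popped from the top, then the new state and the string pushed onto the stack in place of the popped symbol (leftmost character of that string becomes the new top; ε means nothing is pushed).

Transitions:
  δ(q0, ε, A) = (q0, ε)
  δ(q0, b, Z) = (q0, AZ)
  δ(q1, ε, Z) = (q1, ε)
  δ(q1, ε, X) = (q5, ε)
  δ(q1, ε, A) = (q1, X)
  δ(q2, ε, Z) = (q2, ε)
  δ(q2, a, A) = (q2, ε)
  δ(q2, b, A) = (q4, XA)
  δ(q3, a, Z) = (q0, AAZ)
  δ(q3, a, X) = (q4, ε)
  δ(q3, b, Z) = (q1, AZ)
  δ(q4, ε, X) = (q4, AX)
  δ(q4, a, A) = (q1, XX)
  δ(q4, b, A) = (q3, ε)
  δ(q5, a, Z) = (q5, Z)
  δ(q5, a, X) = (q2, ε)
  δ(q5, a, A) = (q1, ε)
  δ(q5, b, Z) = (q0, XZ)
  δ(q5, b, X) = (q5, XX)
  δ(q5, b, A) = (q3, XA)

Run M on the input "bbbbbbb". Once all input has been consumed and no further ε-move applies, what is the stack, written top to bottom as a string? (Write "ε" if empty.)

(q0, bbbbbbb, Z) ⊢ (q0, bbbbbb, AZ) ⊢ (q0, bbbbbb, Z) ⊢ (q0, bbbbb, AZ) ⊢ (q0, bbbbb, Z) ⊢ (q0, bbbb, AZ) ⊢ (q0, bbbb, Z) ⊢ (q0, bbb, AZ) ⊢ (q0, bbb, Z) ⊢ (q0, bb, AZ) ⊢ (q0, bb, Z) ⊢ (q0, b, AZ) ⊢ (q0, b, Z) ⊢ (q0, ε, AZ) ⊢ (q0, ε, Z)
All input consumed in state q0 with stack Z.

Z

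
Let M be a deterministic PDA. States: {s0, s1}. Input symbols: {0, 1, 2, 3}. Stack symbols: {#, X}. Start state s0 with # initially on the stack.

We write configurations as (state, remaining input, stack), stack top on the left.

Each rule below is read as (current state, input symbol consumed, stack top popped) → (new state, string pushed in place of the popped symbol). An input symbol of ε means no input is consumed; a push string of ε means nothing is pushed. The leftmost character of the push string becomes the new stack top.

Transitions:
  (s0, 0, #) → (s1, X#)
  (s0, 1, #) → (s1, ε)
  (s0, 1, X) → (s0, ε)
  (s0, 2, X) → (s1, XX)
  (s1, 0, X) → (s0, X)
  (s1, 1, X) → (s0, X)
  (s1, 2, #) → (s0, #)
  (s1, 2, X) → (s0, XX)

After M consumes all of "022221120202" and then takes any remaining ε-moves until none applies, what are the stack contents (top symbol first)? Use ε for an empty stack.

XXXXXXX#

(s0, 022221120202, #)
  read 0, top #: go to s1, push X# → (s1, 22221120202, X#)
  read 2, top X: go to s0, push XX → (s0, 2221120202, XX#)
  read 2, top X: go to s1, push XX → (s1, 221120202, XXX#)
  read 2, top X: go to s0, push XX → (s0, 21120202, XXXX#)
  read 2, top X: go to s1, push XX → (s1, 1120202, XXXXX#)
  read 1, top X: go to s0, push X → (s0, 120202, XXXXX#)
  read 1, top X: go to s0, push ε → (s0, 20202, XXXX#)
  read 2, top X: go to s1, push XX → (s1, 0202, XXXXX#)
  read 0, top X: go to s0, push X → (s0, 202, XXXXX#)
  read 2, top X: go to s1, push XX → (s1, 02, XXXXXX#)
  read 0, top X: go to s0, push X → (s0, 2, XXXXXX#)
  read 2, top X: go to s1, push XX → (s1, ε, XXXXXXX#)
All input consumed in state s1 with stack XXXXXXX#.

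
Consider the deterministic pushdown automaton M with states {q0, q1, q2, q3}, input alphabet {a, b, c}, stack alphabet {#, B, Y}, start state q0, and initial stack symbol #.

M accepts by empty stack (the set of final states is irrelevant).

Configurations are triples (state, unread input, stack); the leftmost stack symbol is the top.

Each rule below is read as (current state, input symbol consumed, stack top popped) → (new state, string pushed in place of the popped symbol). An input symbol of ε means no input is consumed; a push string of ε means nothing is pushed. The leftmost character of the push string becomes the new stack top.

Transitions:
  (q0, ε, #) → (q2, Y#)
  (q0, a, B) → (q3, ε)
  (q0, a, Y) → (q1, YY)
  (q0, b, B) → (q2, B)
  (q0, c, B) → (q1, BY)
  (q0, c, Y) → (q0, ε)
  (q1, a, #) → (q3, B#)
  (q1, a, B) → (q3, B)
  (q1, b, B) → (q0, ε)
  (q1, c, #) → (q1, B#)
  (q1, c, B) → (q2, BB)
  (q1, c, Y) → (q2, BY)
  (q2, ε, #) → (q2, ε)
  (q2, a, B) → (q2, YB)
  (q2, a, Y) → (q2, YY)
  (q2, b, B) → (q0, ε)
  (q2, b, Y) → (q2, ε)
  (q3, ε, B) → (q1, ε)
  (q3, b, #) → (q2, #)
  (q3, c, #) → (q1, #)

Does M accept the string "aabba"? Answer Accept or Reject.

(q0, aabba, #)
  ε-move, top #: go to q2, push Y# → (q2, aabba, Y#)
  read a, top Y: go to q2, push YY → (q2, abba, YY#)
  read a, top Y: go to q2, push YY → (q2, bba, YYY#)
  read b, top Y: go to q2, push ε → (q2, ba, YY#)
  read b, top Y: go to q2, push ε → (q2, a, Y#)
  read a, top Y: go to q2, push YY → (q2, ε, YY#)
All input consumed; stack is YY#, not empty, and no further ε-move applies.

Reject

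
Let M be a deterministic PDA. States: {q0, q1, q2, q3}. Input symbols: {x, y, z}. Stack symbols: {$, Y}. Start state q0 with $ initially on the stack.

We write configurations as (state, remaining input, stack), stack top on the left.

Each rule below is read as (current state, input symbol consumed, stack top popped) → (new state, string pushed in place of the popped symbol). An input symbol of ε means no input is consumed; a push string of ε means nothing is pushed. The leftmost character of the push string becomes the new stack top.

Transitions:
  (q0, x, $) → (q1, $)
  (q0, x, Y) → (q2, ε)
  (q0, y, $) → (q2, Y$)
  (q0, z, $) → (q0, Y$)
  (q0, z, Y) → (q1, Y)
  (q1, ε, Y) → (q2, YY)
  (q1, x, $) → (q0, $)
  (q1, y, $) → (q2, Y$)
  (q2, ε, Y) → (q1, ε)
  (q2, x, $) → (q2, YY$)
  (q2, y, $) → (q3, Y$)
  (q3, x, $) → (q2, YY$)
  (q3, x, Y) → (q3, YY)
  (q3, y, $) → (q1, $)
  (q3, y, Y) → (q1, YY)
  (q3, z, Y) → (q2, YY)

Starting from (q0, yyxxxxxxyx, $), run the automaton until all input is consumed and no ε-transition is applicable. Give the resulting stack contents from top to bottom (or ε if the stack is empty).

$

(q0, yyxxxxxxyx, $)
  read y, top $: go to q2, push Y$ → (q2, yxxxxxxyx, Y$)
  ε-move, top Y: go to q1, push ε → (q1, yxxxxxxyx, $)
  read y, top $: go to q2, push Y$ → (q2, xxxxxxyx, Y$)
  ε-move, top Y: go to q1, push ε → (q1, xxxxxxyx, $)
  read x, top $: go to q0, push $ → (q0, xxxxxyx, $)
  read x, top $: go to q1, push $ → (q1, xxxxyx, $)
  read x, top $: go to q0, push $ → (q0, xxxyx, $)
  read x, top $: go to q1, push $ → (q1, xxyx, $)
  read x, top $: go to q0, push $ → (q0, xyx, $)
  read x, top $: go to q1, push $ → (q1, yx, $)
  read y, top $: go to q2, push Y$ → (q2, x, Y$)
  ε-move, top Y: go to q1, push ε → (q1, x, $)
  read x, top $: go to q0, push $ → (q0, ε, $)
All input consumed in state q0 with stack $.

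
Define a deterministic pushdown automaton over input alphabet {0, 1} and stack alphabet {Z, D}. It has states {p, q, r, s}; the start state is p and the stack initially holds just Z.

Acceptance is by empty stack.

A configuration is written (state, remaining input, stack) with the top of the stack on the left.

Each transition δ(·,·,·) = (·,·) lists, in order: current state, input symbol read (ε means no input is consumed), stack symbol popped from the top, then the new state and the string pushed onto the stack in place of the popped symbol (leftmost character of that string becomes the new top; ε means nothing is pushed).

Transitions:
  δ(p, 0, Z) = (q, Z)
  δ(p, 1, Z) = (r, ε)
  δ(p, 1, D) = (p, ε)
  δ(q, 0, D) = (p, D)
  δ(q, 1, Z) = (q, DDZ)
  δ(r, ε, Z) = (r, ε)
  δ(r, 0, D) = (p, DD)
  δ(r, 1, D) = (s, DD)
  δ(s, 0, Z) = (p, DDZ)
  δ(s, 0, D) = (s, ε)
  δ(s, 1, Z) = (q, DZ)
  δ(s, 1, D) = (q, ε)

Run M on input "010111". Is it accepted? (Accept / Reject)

Accept

(p, 010111, Z)
  read 0, top Z: go to q, push Z → (q, 10111, Z)
  read 1, top Z: go to q, push DDZ → (q, 0111, DDZ)
  read 0, top D: go to p, push D → (p, 111, DDZ)
  read 1, top D: go to p, push ε → (p, 11, DZ)
  read 1, top D: go to p, push ε → (p, 1, Z)
  read 1, top Z: go to r, push ε → (r, ε, ε)
All input consumed and the stack is empty.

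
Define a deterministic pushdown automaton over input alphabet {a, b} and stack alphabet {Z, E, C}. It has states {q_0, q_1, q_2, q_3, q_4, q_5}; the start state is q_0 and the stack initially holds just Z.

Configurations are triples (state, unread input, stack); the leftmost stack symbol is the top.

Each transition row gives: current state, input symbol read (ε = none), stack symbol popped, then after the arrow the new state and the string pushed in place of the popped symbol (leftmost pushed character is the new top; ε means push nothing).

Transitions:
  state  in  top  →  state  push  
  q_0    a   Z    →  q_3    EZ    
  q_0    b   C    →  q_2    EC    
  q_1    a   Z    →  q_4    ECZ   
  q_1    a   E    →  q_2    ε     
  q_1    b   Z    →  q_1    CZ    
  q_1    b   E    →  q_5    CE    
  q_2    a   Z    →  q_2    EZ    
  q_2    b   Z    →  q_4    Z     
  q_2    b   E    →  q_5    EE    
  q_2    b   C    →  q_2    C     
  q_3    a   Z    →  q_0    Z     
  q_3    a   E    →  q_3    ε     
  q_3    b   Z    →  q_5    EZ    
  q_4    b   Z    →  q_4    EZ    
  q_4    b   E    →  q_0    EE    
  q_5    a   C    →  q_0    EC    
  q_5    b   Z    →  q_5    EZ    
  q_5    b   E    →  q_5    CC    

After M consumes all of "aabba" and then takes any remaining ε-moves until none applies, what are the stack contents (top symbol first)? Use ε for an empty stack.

ECCZ

(q_0, aabba, Z) ⊢ (q_3, abba, EZ) ⊢ (q_3, bba, Z) ⊢ (q_5, ba, EZ) ⊢ (q_5, a, CCZ) ⊢ (q_0, ε, ECCZ)
All input consumed in state q_0 with stack ECCZ.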